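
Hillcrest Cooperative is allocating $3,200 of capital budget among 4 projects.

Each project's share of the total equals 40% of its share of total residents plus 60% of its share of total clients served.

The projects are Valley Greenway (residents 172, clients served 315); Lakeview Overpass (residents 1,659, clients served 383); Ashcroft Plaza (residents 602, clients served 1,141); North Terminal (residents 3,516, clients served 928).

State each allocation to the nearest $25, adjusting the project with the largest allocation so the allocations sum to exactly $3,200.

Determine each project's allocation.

Valley Greenway: $250 | Lakeview Overpass: $625 | Ashcroft Plaza: $925 | North Terminal: $1,400

Residents total 5,949; clients served total 2,767.
Composite weights (40% residents + 60% clients served): Valley Greenway 0.0799; Lakeview Overpass 0.1946; Ashcroft Plaza 0.2879; North Terminal 0.4376.
Raw shares: Valley Greenway 255.58; Lakeview Overpass 622.71; Ashcroft Plaza 921.26; North Terminal 1,400.44.
Rounded to nearest $25: Valley Greenway $250; Lakeview Overpass $625; Ashcroft Plaza $925; North Terminal $1,400. Sum = $3,200.
No rounding difference to absorb.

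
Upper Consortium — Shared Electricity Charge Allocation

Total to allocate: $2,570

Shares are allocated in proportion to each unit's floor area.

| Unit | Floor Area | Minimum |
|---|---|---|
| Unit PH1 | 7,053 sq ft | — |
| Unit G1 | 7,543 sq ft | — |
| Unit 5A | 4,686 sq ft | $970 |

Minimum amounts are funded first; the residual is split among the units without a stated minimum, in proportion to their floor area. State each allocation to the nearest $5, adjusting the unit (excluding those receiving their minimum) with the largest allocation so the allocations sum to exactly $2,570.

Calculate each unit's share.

Unit PH1: $775; Unit G1: $825; Unit 5A: $970

Minimums first: Unit 5A $970. Remaining pool $1,600.
Remaining pool split over remaining floor area 14,596: Unit PH1 773.14 → $775; Unit G1 826.86 → $825.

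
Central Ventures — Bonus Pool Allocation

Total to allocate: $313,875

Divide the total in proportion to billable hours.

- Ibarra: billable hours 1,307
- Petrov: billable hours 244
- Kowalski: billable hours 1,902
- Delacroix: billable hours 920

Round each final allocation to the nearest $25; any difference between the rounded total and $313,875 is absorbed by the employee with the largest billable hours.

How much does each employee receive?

Ibarra: $93,800 | Petrov: $17,525 | Kowalski: $136,525 | Delacroix: $66,025

Combined billable hours = 1,307 + 244 + 1,902 + 920 = 4,373.
Unrounded shares: Ibarra 93,810.80; Petrov 17,513.26; Kowalski 136,517.32; Delacroix 66,033.62.
Rounded to nearest $25: Ibarra $93,800; Petrov $17,525; Kowalski $136,525; Delacroix $66,025. Sum = $313,875.
Rounded total matches; no reconciliation needed.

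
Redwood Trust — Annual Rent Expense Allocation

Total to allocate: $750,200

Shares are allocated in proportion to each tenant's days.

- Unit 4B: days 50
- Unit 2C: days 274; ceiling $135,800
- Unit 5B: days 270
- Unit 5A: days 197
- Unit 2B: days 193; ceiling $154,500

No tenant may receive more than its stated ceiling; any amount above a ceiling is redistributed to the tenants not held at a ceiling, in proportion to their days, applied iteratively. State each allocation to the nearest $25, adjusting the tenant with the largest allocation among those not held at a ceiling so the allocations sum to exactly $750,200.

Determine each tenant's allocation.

Combined days = 984.
Pro-rata shares before constraints: Unit 4B 38,119.92; Unit 2C 208,897.15; Unit 5B 205,847.56; Unit 5A 150,192.48; Unit 2B 147,142.89.
Held at cap: Unit 2C ($135,800); residual $614,400 reallocated over remaining days 710.
Held at cap: Unit 2B ($154,500); residual $459,900 reallocated over remaining days 517.
Remaining shares: Unit 4B 44,477.76 → $44,475; Unit 5B 240,179.88 → $240,175; Unit 5A 175,242.36 → $175,250.

Unit 4B: $44,475 | Unit 2C: $135,800 | Unit 5B: $240,175 | Unit 5A: $175,250 | Unit 2B: $154,500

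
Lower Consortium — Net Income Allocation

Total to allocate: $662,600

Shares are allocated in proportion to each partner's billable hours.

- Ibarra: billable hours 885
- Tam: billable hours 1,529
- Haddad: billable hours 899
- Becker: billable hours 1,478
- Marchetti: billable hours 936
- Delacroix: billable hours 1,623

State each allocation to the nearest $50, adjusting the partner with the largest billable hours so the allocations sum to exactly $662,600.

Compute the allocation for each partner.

Sum of billable hours: 7,350.
Unrounded shares: Ibarra 885/7,350 × $662,600 = 79,782.45; Tam 1,529/7,350 × $662,600 = 137,838.83; Haddad 899/7,350 × $662,600 = 81,044.54; Becker 1,478/7,350 × $662,600 = 133,241.20; Marchetti 936/7,350 × $662,600 = 84,380.08; Delacroix 1,623/7,350 × $662,600 = 146,312.90.
At nearest $50: Ibarra $79,800; Tam $137,850; Haddad $81,050; Becker $133,250; Marchetti $84,400; Delacroix $146,300. Sum = $662,650.
Difference $662,600 − $662,650 = −$50 applied to largest billable hours (Delacroix): Delacroix becomes $146,250.

Ibarra: $79,800 | Tam: $137,850 | Haddad: $81,050 | Becker: $133,250 | Marchetti: $84,400 | Delacroix: $146,250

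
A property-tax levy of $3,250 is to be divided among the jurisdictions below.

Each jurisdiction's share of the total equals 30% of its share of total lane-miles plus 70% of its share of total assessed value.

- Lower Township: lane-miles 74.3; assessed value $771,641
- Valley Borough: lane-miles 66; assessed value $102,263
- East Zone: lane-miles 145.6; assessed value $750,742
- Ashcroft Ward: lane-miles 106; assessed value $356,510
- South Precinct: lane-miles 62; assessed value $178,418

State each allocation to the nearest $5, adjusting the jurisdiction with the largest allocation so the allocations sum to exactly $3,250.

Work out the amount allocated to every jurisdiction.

Totals — lane-miles 453.9, assessed value 2,159,574.
Combined weights (30% lane-miles + 70% assessed value): Lower Township 0.2992; Valley Borough 0.0768; East Zone 0.3396; Ashcroft Ward 0.1856; South Precinct 0.0988.
Unrounded shares: Lower Township 972.48; Valley Borough 249.50; East Zone 1,103.62; Ashcroft Ward 603.26; South Precinct 321.13.
At nearest $5: Lower Township $970; Valley Borough $250; East Zone $1,105; Ashcroft Ward $605; South Precinct $320. Sum = $3,250.
Rounded total matches; no reconciliation needed.

Lower Township: $970; Valley Borough: $250; East Zone: $1,105; Ashcroft Ward: $605; South Precinct: $320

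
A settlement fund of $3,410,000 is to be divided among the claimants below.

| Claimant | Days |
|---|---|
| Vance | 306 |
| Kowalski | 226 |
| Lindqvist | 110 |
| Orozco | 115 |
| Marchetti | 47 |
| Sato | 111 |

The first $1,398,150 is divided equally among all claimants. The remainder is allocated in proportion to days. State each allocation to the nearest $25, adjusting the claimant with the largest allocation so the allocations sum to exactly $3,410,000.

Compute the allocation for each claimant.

First tranche $1,398,150 split equally: $233,025 each.
Remainder $2,011,850 by days (total 915): Vance 672,815.41 → $672,825; Kowalski 496,915.96 → $496,925; Lindqvist 241,861.75 → $241,850; Orozco 252,855.46 → $252,850; Marchetti 103,340.93 → $103,350; Sato 244,060.49 → $244,050.
Totals: Vance $233,025 + $672,825 = $905,850; Kowalski $233,025 + $496,925 = $729,950; Lindqvist $233,025 + $241,850 = $474,875; Orozco $233,025 + $252,850 = $485,875; Marchetti $233,025 + $103,350 = $336,375; Sato $233,025 + $244,050 = $477,075.

Vance: $905,850 · Kowalski: $729,950 · Lindqvist: $474,875 · Orozco: $485,875 · Marchetti: $336,375 · Sato: $477,075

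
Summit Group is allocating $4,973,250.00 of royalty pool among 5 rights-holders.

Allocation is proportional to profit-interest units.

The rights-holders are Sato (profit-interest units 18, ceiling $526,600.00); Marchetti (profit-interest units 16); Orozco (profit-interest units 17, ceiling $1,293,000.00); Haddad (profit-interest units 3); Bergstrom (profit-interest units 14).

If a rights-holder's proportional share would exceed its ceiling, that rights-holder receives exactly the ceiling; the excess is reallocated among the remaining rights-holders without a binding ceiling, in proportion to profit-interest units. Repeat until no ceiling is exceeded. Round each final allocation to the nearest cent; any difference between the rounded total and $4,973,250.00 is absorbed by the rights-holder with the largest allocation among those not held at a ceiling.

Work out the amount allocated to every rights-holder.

Sato: $526,600.00 · Marchetti: $1,529,042.43 · Orozco: $1,293,000.00 · Haddad: $286,695.45 · Bergstrom: $1,337,912.12

Profit-interest units total: 68.
Proportional shares (ignoring caps): Sato 1,316,448.5294; Marchetti 1,170,176.4706; Orozco 1,243,312.5000; Haddad 219,408.0882; Bergstrom 1,023,904.4118.
Held at cap: Sato ($526,600.00); balance $4,446,650.00 reallocated over remaining profit-interest units 50.
Held at cap: Orozco ($1,293,000.00); balance $3,153,650.00 reallocated over remaining profit-interest units 33.
Remaining shares: Marchetti 1,529,042.4242 → $1,529,042.42; Haddad 286,695.4545 → $286,695.45; Bergstrom 1,337,912.1212 → $1,337,912.12.
Rounding difference +$0.01 applied to Marchetti → $1,529,042.43.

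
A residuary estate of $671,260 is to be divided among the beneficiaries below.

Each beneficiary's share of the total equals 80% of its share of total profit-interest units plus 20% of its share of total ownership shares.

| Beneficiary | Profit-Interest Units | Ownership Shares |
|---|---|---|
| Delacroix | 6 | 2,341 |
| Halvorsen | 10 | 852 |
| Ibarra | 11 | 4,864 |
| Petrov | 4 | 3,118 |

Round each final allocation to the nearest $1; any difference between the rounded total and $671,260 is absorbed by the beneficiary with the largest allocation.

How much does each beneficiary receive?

Delacroix: $132,061 · Halvorsen: $183,464 · Ibarra: $248,985 · Petrov: $106,750

Profit-interest units total 31; ownership shares total 11,175.
Blended shares (80% profit-interest units + 20% ownership shares): Delacroix 0.1967; Halvorsen 0.2733; Ibarra 0.3709; Petrov 0.1590.
Pro-rata amounts: Delacroix 132,060.87; Halvorsen 183,463.98; Ibarra 248,985.38; Petrov 106,749.77.
After rounding ($1): Delacroix $132,061; Halvorsen $183,464; Ibarra $248,985; Petrov $106,750. Sum = $671,260.
Rounded total matches; no reconciliation needed.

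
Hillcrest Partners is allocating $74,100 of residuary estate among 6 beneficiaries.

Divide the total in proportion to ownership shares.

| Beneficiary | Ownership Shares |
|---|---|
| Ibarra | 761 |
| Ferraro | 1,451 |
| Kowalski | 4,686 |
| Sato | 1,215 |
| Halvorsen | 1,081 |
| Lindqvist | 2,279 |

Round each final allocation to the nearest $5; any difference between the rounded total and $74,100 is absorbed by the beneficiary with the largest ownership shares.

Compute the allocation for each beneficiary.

Total ownership shares = 11,473.
Pro-rata amounts: Ibarra 761/11,473 × $74,100 = 4,915.03; Ferraro 1,451/11,473 × $74,100 = 9,371.49; Kowalski 4,686/11,473 × $74,100 = 30,265.20; Sato 1,215/11,473 × $74,100 = 7,847.25; Halvorsen 1,081/11,473 × $74,100 = 6,981.79; Lindqvist 2,279/11,473 × $74,100 = 14,719.25.
After rounding ($5): Ibarra $4,915; Ferraro $9,370; Kowalski $30,265; Sato $7,845; Halvorsen $6,980; Lindqvist $14,720. Sum = $74,095.
Difference $74,100 − $74,095 = +$5 applied to largest ownership shares (Kowalski): Kowalski becomes $30,270.

Ibarra: $4,915 · Ferraro: $9,370 · Kowalski: $30,270 · Sato: $7,845 · Halvorsen: $6,980 · Lindqvist: $14,720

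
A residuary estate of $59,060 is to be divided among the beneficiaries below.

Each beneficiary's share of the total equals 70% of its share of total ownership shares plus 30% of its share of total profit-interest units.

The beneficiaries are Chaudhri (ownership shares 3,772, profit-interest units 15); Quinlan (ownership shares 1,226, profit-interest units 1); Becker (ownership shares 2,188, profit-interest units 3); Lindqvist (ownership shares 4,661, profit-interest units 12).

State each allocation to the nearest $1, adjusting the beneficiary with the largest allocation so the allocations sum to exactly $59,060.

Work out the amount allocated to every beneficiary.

Chaudhri: $21,736 | Quinlan: $4,850 | Becker: $9,350 | Lindqvist: $23,124

Totals — ownership shares 11,847, profit-interest units 31.
Composite weights (70% ownership shares + 30% profit-interest units): Chaudhri 0.3680; Quinlan 0.0821; Becker 0.1583; Lindqvist 0.3915.
Raw shares: Chaudhri 21,736.22; Quinlan 4,849.87; Becker 9,350.02; Lindqvist 23,123.89.
Rounded to nearest $1: Chaudhri $21,736; Quinlan $4,850; Becker $9,350; Lindqvist $23,124. Sum = $59,060.
No rounding difference to absorb.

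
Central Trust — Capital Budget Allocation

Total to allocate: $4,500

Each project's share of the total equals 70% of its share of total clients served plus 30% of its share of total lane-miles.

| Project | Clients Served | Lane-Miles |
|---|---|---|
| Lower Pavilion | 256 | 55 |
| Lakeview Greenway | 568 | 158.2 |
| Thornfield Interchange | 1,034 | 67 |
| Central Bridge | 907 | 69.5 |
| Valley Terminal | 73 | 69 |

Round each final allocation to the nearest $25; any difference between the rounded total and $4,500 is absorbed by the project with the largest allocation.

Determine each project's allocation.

Lower Pavilion: $450 · Lakeview Greenway: $1,150 · Thornfield Interchange: $1,375 · Central Bridge: $1,225 · Valley Terminal: $300

Clients served total 2,838; lane-miles total 418.7.
Combined weights (70% clients served + 30% lane-miles): Lower Pavilion 0.1026; Lakeview Greenway 0.2534; Thornfield Interchange 0.3030; Central Bridge 0.2735; Valley Terminal 0.0674.
Proportional shares: Lower Pavilion 461.48; Lakeview Greenway 1,140.52; Thornfield Interchange 1,363.70; Central Bridge 1,230.80; Valley Terminal 303.50.
Rounded to nearest $25: Lower Pavilion $450; Lakeview Greenway $1,150; Thornfield Interchange $1,375; Central Bridge $1,225; Valley Terminal $300. Sum = $4,500.
Rounded total matches; no reconciliation needed.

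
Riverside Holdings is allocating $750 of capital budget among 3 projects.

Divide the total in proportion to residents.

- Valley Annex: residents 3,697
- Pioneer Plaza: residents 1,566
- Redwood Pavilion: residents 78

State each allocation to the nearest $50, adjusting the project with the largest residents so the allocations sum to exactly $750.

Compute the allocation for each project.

Valley Annex: $550 · Pioneer Plaza: $200 · Redwood Pavilion: $0

Residents total: 5,341.
Raw shares: Valley Annex 3,697/5,341 × $750 = 519.14; Pioneer Plaza 1,566/5,341 × $750 = 219.90; Redwood Pavilion 78/5,341 × $750 = 10.95.
At nearest $50: Valley Annex $500; Pioneer Plaza $200; Redwood Pavilion $0. Sum = $700.
Difference $750 − $700 = +$50 applied to largest residents (Valley Annex): Valley Annex becomes $550.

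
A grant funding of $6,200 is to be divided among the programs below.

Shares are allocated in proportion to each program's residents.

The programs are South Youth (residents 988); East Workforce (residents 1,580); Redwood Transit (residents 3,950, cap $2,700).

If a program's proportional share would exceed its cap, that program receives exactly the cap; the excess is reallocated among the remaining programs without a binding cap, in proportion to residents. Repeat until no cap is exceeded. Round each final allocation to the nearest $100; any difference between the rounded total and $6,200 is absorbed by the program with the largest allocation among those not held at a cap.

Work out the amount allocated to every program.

South Youth: $1,300; East Workforce: $2,200; Redwood Transit: $2,700

Combined residents = 6,518.
Unconstrained shares: South Youth 939.80; East Workforce 1,502.92; Redwood Transit 3,757.29.
Held at cap: Redwood Transit ($2,700); residual $3,500 reallocated over remaining residents 2,568.
Shares after redistribution: South Youth 1,346.57 → $1,300; East Workforce 2,153.43 → $2,200.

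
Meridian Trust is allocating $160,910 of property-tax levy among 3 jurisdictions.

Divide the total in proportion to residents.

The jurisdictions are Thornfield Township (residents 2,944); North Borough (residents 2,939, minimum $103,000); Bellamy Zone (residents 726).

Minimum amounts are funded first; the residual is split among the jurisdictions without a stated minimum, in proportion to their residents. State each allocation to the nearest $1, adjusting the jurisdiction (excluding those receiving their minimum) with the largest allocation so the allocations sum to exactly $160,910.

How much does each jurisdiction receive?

Thornfield Township: $46,454; North Borough: $103,000; Bellamy Zone: $11,456

Minimums first: North Borough $103,000. Residual $57,910.
Residual split over remaining residents 3,670: Thornfield Township 46,454.23 → $46,454; Bellamy Zone 11,455.77 → $11,456.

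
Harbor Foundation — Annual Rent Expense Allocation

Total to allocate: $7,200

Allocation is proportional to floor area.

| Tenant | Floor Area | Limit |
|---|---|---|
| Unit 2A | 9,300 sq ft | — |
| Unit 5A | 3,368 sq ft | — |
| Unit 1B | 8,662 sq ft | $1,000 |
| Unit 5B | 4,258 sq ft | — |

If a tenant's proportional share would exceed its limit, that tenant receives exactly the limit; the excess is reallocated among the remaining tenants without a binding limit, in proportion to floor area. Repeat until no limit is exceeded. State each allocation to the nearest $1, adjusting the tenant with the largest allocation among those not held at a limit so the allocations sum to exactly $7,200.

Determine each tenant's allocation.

Total floor area = 25,588.
Unconstrained shares: Unit 2A 2,616.85; Unit 5A 947.69; Unit 1B 2,437.33; Unit 5B 1,198.12.
Held at cap: Unit 1B ($1,000); residual $6,200 reallocated over remaining floor area 16,926.
Redistributed shares: Unit 2A 3,406.59 → $3,407; Unit 5A 1,233.70 → $1,234; Unit 5B 1,559.71 → $1,560.
Rounding difference −$1 applied to Unit 2A → $3,406.

Unit 2A: $3,406 | Unit 5A: $1,234 | Unit 1B: $1,000 | Unit 5B: $1,560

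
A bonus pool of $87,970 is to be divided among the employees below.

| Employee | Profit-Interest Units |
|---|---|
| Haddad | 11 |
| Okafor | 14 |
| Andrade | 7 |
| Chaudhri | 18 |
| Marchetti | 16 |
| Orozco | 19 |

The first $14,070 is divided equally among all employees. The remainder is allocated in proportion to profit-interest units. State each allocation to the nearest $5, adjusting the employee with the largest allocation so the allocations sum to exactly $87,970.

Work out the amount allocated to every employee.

Haddad: $11,910 · Okafor: $14,515 · Andrade: $8,430 · Chaudhri: $17,995 · Marchetti: $16,255 · Orozco: $18,865

First tranche $14,070 split equally: $2,345 each.
Remainder $73,900 by profit-interest units (total 85): Haddad 9,563.53 → $9,565; Okafor 12,171.76 → $12,170; Andrade 6,085.88 → $6,085; Chaudhri 15,649.41 → $15,650; Marchetti 13,910.59 → $13,910; Orozco 16,518.82 → $16,520.
Totals: Haddad $2,345 + $9,565 = $11,910; Okafor $2,345 + $12,170 = $14,515; Andrade $2,345 + $6,085 = $8,430; Chaudhri $2,345 + $15,650 = $17,995; Marchetti $2,345 + $13,910 = $16,255; Orozco $2,345 + $16,520 = $18,865.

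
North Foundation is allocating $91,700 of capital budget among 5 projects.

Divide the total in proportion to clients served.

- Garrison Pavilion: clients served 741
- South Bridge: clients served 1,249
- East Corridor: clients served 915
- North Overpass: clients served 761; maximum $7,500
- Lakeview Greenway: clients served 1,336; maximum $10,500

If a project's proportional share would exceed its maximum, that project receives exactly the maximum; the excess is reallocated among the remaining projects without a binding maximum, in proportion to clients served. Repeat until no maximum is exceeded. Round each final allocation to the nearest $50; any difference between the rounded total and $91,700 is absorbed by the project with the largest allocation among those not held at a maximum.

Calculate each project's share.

Garrison Pavilion: $18,800 · South Bridge: $31,700 · East Corridor: $23,200 · North Overpass: $7,500 · Lakeview Greenway: $10,500

Combined clients served = 5,002.
Pro-rata shares before constraints: Garrison Pavilion 13,584.51; South Bridge 22,897.50; East Corridor 16,774.39; North Overpass 13,951.16; Lakeview Greenway 24,492.44.
Capped: North Overpass ($7,500), Lakeview Greenway ($10,500); residual $73,700 reallocated over remaining clients served 2,905.
Remaining shares: Garrison Pavilion 18,799.21 → $18,800; South Bridge 31,687.19 → $31,700; East Corridor 23,213.60 → $23,200.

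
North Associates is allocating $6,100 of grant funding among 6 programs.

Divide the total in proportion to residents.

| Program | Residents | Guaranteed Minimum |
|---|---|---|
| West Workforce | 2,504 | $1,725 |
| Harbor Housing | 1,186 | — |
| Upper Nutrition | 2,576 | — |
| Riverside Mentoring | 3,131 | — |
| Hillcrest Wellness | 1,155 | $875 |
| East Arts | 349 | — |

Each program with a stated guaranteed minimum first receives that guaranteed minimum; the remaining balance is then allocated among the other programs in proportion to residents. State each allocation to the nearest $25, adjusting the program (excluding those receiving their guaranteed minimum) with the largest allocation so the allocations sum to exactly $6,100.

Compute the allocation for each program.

West Workforce: $1,725; Harbor Housing: $575; Upper Nutrition: $1,250; Riverside Mentoring: $1,500; Hillcrest Wellness: $875; East Arts: $175

Minimums first: West Workforce $1,725; Hillcrest Wellness $875. Residual $3,500.
Residual split over remaining residents 7,242: Harbor Housing 573.18 → $575; Upper Nutrition 1,244.96 → $1,250; Riverside Mentoring 1,513.19 → $1,525; East Arts 168.67 → $175.
Rounding difference −$25 applied to Riverside Mentoring → $1,500.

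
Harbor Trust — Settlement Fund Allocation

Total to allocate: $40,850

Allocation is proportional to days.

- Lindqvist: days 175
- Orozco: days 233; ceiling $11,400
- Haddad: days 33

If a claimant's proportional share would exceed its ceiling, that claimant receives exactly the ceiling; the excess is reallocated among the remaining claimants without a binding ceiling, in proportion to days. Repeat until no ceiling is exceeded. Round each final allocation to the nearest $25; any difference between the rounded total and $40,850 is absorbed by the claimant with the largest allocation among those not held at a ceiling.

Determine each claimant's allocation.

Lindqvist: $24,775; Orozco: $11,400; Haddad: $4,675

Combined days = 441.
Pro-rata shares before constraints: Lindqvist 16,210.32; Orozco 21,582.88; Haddad 3,056.80.
Capped: Orozco ($11,400); residual $29,450 reallocated over remaining days 208.
Redistributed shares: Lindqvist 24,777.64 → $24,775; Haddad 4,672.36 → $4,675.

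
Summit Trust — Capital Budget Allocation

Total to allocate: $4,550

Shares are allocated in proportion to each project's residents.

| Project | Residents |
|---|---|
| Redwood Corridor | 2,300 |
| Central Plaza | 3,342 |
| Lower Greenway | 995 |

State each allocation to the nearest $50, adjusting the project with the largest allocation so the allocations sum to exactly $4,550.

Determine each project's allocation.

Sum of residents: 6,637.
Unrounded shares: Redwood Corridor 2,300/6,637 × $4,550 = 1,576.77; Central Plaza 3,342/6,637 × $4,550 = 2,291.11; Lower Greenway 995/6,637 × $4,550 = 682.12.
After rounding ($50): Redwood Corridor $1,600; Central Plaza $2,300; Lower Greenway $700. Sum = $4,600.
Difference $4,550 − $4,600 = −$50 applied to largest allocation (Central Plaza): Central Plaza becomes $2,250.

Redwood Corridor: $1,600; Central Plaza: $2,250; Lower Greenway: $700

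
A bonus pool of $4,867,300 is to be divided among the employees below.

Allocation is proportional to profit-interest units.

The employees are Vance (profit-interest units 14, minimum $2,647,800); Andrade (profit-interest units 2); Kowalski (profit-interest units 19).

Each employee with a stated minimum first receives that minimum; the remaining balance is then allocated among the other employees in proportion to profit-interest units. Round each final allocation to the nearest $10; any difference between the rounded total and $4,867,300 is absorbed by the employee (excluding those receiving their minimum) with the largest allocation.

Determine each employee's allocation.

Vance: $2,647,800 | Andrade: $211,380 | Kowalski: $2,008,120

Minimums first: Vance $2,647,800. Residual $2,219,500.
Residual split over remaining profit-interest units 21: Andrade 211,380.95 → $211,380; Kowalski 2,008,119.05 → $2,008,120.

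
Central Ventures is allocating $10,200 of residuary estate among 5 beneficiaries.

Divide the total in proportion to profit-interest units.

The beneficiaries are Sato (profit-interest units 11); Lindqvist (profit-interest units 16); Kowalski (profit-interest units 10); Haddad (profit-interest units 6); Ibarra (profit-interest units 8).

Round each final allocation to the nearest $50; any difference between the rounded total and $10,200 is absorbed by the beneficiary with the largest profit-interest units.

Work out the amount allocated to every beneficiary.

Sato: $2,200 · Lindqvist: $3,200 · Kowalski: $2,000 · Haddad: $1,200 · Ibarra: $1,600

Profit-interest units total: 11 + 16 + 10 + 6 + 8 = 51.
Raw shares: Sato 2,200.00; Lindqvist 3,200.00; Kowalski 2,000.00; Haddad 1,200.00; Ibarra 1,600.00.
After rounding ($50): Sato $2,200; Lindqvist $3,200; Kowalski $2,000; Haddad $1,200; Ibarra $1,600. Sum = $10,200.
No rounding difference to absorb.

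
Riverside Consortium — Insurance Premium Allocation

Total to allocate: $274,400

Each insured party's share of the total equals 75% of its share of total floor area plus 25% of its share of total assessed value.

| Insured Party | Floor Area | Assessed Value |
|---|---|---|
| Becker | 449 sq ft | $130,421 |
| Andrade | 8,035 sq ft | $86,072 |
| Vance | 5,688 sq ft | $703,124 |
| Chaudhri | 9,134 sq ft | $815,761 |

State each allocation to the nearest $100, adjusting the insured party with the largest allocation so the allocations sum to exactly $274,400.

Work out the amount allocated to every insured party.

Becker: $9,100 | Andrade: $74,400 | Vance: $78,000 | Chaudhri: $112,900

Totals — floor area 23,306, assessed value 1,735,378.
Blended shares (75% floor area + 25% assessed value): Becker 0.0332; Andrade 0.2710; Vance 0.2843; Chaudhri 0.4115.
Raw shares: Becker 9,120.40; Andrade 74,354.27; Vance 78,021.69; Chaudhri 112,903.63.
At nearest $100: Becker $9,100; Andrade $74,400; Vance $78,000; Chaudhri $112,900. Sum = $274,400.
No rounding difference to absorb.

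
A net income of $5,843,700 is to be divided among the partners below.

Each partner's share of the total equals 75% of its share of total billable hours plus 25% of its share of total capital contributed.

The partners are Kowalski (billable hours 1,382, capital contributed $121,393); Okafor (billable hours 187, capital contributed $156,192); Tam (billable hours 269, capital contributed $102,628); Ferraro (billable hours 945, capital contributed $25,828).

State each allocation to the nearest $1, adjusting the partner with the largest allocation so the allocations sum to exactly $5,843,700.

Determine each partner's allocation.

Totals — billable hours 2,783, capital contributed 406,041.
Blended shares (75% billable hours + 25% capital contributed): Kowalski 0.4472; Okafor 0.1466; Tam 0.1357; Ferraro 0.2706.
Pro-rata amounts: Kowalski 2,613,195.41; Okafor 856,469.53; Tam 792,884.39; Ferraro 1,581,150.67.
At nearest $1: Kowalski $2,613,195; Okafor $856,470; Tam $792,884; Ferraro $1,581,151. Sum = $5,843,700.
Rounded total matches; no reconciliation needed.

Kowalski: $2,613,195 · Okafor: $856,470 · Tam: $792,884 · Ferraro: $1,581,151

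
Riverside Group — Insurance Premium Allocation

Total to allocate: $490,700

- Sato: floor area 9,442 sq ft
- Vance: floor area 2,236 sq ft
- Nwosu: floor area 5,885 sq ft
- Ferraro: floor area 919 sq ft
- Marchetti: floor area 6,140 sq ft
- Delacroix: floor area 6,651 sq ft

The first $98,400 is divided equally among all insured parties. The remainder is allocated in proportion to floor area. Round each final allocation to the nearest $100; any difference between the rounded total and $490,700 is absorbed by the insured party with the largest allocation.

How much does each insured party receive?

First tranche $98,400 split equally: $16,400 each.
Remainder $392,300 by floor area (total 31,273): Sato 118,443.92 → $118,400; Vance 28,049.21 → $28,000; Nwosu 73,823.60 → $73,800; Ferraro 11,528.27 → $11,500; Marchetti 77,022.42 → $77,000; Delacroix 83,432.59 → $83,400.
Rounding difference +$200 on remainder applied to Sato.
Totals: Sato $16,400 + $118,600 = $135,000; Vance $16,400 + $28,000 = $44,400; Nwosu $16,400 + $73,800 = $90,200; Ferraro $16,400 + $11,500 = $27,900; Marchetti $16,400 + $77,000 = $93,400; Delacroix $16,400 + $83,400 = $99,800.

Sato: $135,000 · Vance: $44,400 · Nwosu: $90,200 · Ferraro: $27,900 · Marchetti: $93,400 · Delacroix: $99,800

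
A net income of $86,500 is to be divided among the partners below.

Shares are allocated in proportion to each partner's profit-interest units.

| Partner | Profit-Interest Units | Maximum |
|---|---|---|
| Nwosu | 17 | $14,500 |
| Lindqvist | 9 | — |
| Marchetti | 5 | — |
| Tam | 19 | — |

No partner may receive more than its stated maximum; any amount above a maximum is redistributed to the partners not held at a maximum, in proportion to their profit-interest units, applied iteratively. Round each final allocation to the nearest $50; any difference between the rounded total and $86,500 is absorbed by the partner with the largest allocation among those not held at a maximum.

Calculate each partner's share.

Nwosu: $14,500 · Lindqvist: $19,650 · Marchetti: $10,900 · Tam: $41,450

Total profit-interest units = 50.
Pro-rata shares before constraints: Nwosu 29,410.00; Lindqvist 15,570.00; Marchetti 8,650.00; Tam 32,870.00.
Capped: Nwosu ($14,500); remaining pool $72,000 reallocated over remaining profit-interest units 33.
Shares after redistribution: Lindqvist 19,636.36 → $19,650; Marchetti 10,909.09 → $10,900; Tam 41,454.55 → $41,450.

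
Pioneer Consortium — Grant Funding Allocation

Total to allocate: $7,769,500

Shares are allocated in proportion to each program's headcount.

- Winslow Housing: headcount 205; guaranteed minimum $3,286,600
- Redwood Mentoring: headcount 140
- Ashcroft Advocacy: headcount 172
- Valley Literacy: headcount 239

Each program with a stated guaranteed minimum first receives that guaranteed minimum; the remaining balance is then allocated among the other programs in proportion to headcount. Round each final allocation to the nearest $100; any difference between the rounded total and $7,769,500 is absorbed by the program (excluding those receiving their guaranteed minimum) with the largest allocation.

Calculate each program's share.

Fund the minimums — Winslow Housing $3,286,600. Remaining pool $4,482,900.
Remaining pool split over remaining headcount 551: Redwood Mentoring 1,139,030.85 → $1,139,000; Ashcroft Advocacy 1,399,380.76 → $1,399,400; Valley Literacy 1,944,488.38 → $1,944,500.

Winslow Housing: $3,286,600 · Redwood Mentoring: $1,139,000 · Ashcroft Advocacy: $1,399,400 · Valley Literacy: $1,944,500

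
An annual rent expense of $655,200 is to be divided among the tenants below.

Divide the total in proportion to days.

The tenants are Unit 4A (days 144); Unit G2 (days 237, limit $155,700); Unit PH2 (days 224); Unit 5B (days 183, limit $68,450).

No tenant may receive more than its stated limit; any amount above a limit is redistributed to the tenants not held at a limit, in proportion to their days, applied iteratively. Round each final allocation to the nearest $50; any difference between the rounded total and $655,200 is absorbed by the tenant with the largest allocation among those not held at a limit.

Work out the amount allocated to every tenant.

Total days = 788.
Pro-rata shares before constraints: Unit 4A 119,731.98; Unit G2 197,058.88; Unit PH2 186,249.75; Unit 5B 152,159.39.
Held at cap: Unit G2 ($155,700), Unit 5B ($68,450); remaining pool $431,050 reallocated over remaining days 368.
Redistributed shares: Unit 4A 168,671.74 → $168,650; Unit PH2 262,378.26 → $262,400.

Unit 4A: $168,650 | Unit G2: $155,700 | Unit PH2: $262,400 | Unit 5B: $68,450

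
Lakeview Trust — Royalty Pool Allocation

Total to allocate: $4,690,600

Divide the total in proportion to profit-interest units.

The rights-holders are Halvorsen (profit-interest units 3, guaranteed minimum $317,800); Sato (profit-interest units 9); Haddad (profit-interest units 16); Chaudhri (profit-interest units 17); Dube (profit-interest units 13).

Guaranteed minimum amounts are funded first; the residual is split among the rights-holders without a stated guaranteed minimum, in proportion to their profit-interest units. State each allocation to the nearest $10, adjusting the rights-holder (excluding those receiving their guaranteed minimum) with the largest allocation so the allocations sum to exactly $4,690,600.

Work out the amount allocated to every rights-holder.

Minimums first: Halvorsen $317,800. Balance $4,372,800.
Balance split over remaining profit-interest units 55: Sato 715,549.09 → $715,550; Haddad 1,272,087.27 → $1,272,090; Chaudhri 1,351,592.73 → $1,351,590; Dube 1,033,570.91 → $1,033,570.

Halvorsen: $317,800 | Sato: $715,550 | Haddad: $1,272,090 | Chaudhri: $1,351,590 | Dube: $1,033,570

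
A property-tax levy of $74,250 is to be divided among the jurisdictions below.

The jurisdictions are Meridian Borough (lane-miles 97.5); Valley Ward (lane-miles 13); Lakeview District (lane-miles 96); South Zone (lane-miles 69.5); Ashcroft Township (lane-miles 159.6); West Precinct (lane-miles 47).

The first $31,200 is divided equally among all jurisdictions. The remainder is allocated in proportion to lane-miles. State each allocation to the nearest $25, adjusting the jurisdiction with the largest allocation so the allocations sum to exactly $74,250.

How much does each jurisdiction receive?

Meridian Borough: $13,900 · Valley Ward: $6,350 · Lakeview District: $13,775 · South Zone: $11,400 · Ashcroft Township: $19,425 · West Precinct: $9,400

$31,200 shared equally gives $5,200 per jurisdiction.
Remainder $43,050 by lane-miles (total 482.6): Meridian Borough 8,697.42 → $8,700; Valley Ward 1,159.66 → $1,150; Lakeview District 8,563.61 → $8,575; South Zone 6,199.70 → $6,200; Ashcroft Township 14,237.01 → $14,225; West Precinct 4,192.60 → $4,200.
Totals: Meridian Borough $5,200 + $8,700 = $13,900; Valley Ward $5,200 + $1,150 = $6,350; Lakeview District $5,200 + $8,575 = $13,775; South Zone $5,200 + $6,200 = $11,400; Ashcroft Township $5,200 + $14,225 = $19,425; West Precinct $5,200 + $4,200 = $9,400.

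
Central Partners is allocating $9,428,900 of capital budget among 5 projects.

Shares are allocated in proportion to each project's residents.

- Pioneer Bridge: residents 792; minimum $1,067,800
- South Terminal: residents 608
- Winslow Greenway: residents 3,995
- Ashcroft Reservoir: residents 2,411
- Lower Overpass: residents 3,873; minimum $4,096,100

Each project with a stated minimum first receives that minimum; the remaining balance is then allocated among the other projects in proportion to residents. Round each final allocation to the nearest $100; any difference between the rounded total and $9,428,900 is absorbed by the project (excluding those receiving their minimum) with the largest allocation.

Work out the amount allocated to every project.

Pioneer Bridge: $1,067,800 | South Terminal: $369,700 | Winslow Greenway: $2,429,200 | Ashcroft Reservoir: $1,466,100 | Lower Overpass: $4,096,100

Minimums first: Pioneer Bridge $1,067,800; Lower Overpass $4,096,100. Residual $4,265,000.
Residual split over remaining residents 7,014: South Terminal 369,706.30 → $369,700; Winslow Greenway 2,429,237.95 → $2,429,200; Ashcroft Reservoir 1,466,055.75 → $1,466,100.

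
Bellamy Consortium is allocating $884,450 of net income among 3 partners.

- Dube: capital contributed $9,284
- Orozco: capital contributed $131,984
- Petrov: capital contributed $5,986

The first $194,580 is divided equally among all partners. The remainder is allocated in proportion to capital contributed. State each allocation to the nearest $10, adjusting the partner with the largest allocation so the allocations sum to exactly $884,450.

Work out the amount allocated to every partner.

Dube: $108,350; Orozco: $683,200; Petrov: $92,900

First tranche $194,580 split equally: $64,860 each.
Remainder $689,870 by capital contributed (total 147,254): Dube 43,494.59 → $43,490; Orozco 618,331.60 → $618,330; Petrov 28,043.80 → $28,040.
Rounding difference +$10 on remainder applied to Orozco.
Totals: Dube $64,860 + $43,490 = $108,350; Orozco $64,860 + $618,340 = $683,200; Petrov $64,860 + $28,040 = $92,900.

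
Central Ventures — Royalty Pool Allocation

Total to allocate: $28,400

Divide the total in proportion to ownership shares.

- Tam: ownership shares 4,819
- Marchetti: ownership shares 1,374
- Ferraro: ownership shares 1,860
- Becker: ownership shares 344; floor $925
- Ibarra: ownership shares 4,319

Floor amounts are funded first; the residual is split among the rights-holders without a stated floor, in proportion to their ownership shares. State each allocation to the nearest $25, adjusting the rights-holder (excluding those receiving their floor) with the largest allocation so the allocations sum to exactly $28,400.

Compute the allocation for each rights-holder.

Fund the minimums — Becker $925. Residual $27,475.
Residual split over remaining ownership shares 12,372: Tam 10,701.75 → $10,700; Marchetti 3,051.30 → $3,050; Ferraro 4,130.58 → $4,125; Ibarra 9,591.38 → $9,600.

Tam: $10,700; Marchetti: $3,050; Ferraro: $4,125; Becker: $925; Ibarra: $9,600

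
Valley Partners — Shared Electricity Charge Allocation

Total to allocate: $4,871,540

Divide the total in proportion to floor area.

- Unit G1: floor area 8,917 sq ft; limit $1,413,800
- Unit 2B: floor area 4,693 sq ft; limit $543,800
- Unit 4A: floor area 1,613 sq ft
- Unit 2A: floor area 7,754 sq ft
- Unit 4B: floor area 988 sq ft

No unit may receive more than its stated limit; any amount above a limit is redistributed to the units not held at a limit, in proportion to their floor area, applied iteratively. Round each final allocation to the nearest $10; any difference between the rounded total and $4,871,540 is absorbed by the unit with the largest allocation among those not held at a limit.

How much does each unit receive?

Unit G1: $1,413,800; Unit 2B: $543,800; Unit 4A: $453,900; Unit 2A: $2,182,010; Unit 4B: $278,030

Sum of floor area: 23,965.
Pro-rata shares before constraints: Unit G1 1,812,623.50; Unit 2B 953,980.27; Unit 4A 327,886.25; Unit 2A 1,576,212.02; Unit 4B 200,837.95.
Capped: Unit G1 ($1,413,800), Unit 2B ($543,800); balance $2,913,940 reallocated over remaining floor area 10,355.
Redistributed shares: Unit 4A 453,904.90 → $453,900; Unit 2A 2,182,007.80 → $2,182,010; Unit 4B 278,027.30 → $278,030.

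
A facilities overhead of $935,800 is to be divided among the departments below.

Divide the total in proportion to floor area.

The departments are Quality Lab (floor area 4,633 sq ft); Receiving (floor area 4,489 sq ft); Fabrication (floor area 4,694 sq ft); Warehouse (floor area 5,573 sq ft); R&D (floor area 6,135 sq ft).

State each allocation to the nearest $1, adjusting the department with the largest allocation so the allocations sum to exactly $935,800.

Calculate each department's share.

Sum of floor area: 25,524.
Unrounded shares: Quality Lab 4,633/25,524 × $935,800 = 169,862.15; Receiving 4,489/25,524 × $935,800 = 164,582.60; Fabrication 4,694/25,524 × $935,800 = 172,098.62; Warehouse 5,573/25,524 × $935,800 = 204,325.87; R&D 6,135/25,524 × $935,800 = 224,930.77.
At nearest $1: Quality Lab $169,862; Receiving $164,583; Fabrication $172,099; Warehouse $204,326; R&D $224,931. Sum = $935,801.
Difference $935,800 − $935,801 = −$1 applied to largest allocation (R&D): R&D becomes $224,930.

Quality Lab: $169,862; Receiving: $164,583; Fabrication: $172,099; Warehouse: $204,326; R&D: $224,930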